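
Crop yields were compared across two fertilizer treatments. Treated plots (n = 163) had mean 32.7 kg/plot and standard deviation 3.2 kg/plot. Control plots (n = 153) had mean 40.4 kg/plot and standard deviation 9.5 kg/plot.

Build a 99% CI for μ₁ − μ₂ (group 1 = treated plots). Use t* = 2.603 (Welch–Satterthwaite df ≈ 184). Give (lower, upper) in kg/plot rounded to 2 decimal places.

(-9.80, -5.60)

Standard errors of each mean: 3.2/√163 = 0.2506 and 9.5/√153 = 0.7680.
SE(x̄₁ − x̄₂) = √(0.2506² + 0.7680²) = 0.8079 for independent samples with unequal variances.
With t* = 2.603, the margin is 2.603 × 0.8079 = 2.1030.
x̄₁ − x̄₂ = 32.7 − 40.4 = -7.7000; the interval is -7.7000 ± 2.1030 = (-9.80, -5.60).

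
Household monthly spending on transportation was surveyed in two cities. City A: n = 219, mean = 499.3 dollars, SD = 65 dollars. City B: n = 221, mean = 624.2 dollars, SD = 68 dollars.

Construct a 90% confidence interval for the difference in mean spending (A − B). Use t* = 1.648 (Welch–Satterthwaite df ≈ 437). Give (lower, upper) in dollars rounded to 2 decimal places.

(-135.35, -114.45)

SE₁ = s₁/√n₁ = 65/√219 = 4.3923; SE₂ = 68/√221 = 4.5742.
Independent samples, unequal variances: SE_diff = √(SE₁² + SE₂²) = √(19.29229929 + 20.92330564) = 6.3416.
t* = 1.648, so margin of error = 1.648 × 6.3416 = 10.4510.
Difference in means = 499.3 − 624.2 = -124.9000.
-124.9000 ± 10.4510 → (-135.35, -114.45).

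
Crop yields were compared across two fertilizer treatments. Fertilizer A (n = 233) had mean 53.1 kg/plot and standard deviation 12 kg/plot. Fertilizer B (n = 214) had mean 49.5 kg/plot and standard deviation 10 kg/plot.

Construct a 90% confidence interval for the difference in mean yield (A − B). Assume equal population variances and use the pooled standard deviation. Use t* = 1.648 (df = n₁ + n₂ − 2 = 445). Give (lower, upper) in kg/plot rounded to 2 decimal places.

(1.87, 5.33)

s_p = √[((n₁−1)s₁² + (n₂−1)s₂²)/(n₁+n₂−2)] = √[(232·12² + 213·10²)/445] = 11.0878.
SE = 11.0878·√(1/233 + 1/214) = 1.0498.
With t* = 1.648, margin = 1.648 × 1.0498 = 1.7301.
x̄₁ − x̄₂ = 53.1 − 49.5 = 3.6000; interval 3.6000 ± 1.7301 = (1.87, 5.33).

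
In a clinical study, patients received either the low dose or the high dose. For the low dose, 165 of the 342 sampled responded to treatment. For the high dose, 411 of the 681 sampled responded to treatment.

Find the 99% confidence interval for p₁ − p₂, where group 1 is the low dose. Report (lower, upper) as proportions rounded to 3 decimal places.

p̂₁ = 165/342 = 0.4825 and p̂₂ = 411/681 = 0.6035.
SE₁ = √(p̂₁(1−p̂₁)/n₁) = √(0.4825·0.5175/342) = 0.02702; SE₂ = √(0.6035·0.3965/681) = 0.01875.
Independent samples: SE of the difference = √(SE₁² + SE₂²) = √(0.0007300804 + 0.0003515625) = 0.03289.
z* for 99% confidence is 2.576, so the margin of error is 2.576 × 0.03289 = 0.08472.
Point estimate p̂₁ − p̂₂ = 0.4825 − 0.6035 = -0.1210.
-0.1210 ± 0.08472 → (-0.206, -0.036).

(-0.206, -0.036)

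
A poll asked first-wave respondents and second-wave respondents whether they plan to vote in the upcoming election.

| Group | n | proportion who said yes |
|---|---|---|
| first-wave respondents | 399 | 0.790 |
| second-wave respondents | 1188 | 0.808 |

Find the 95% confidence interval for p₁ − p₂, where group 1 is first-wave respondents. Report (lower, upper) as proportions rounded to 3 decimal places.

SE₁ = √(p̂₁(1−p̂₁)/n₁) = √(0.7900·0.2100/399) = 0.02039; SE₂ = √(0.8080·0.1920/1188) = 0.01143.
Independent samples: SE of the difference = √(SE₁² + SE₂²) = √(0.0004157521 + 0.0001306449) = 0.02338.
z* for 95% confidence is 1.960, so the margin of error is 1.960 × 0.02338 = 0.04582.
Point estimate p̂₁ − p̂₂ = 0.7900 − 0.8080 = -0.0180.
-0.0180 ± 0.04582 → (-0.064, 0.028).

(-0.064, 0.028)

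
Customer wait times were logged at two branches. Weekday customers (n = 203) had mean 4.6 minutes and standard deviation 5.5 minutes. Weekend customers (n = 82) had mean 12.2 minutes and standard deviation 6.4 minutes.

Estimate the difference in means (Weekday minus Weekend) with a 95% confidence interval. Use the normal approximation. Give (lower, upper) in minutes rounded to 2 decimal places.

Per-group SEs: s₁/√n₁ = 5.5/√203 = 0.3860, s₂/√n₂ = 6.4/√82 = 0.7068.
Unpooled SE of the difference: √(0.148996 + 0.49956624) = 0.8053.
Margin of error = z* · SE = 1.960 × 0.8053 = 1.5784.
x̄₁ − x̄₂ = 4.6 − 12.2 = -7.6000.
CI: -7.6000 ± 1.5784 = (-9.18, -6.02).

(-9.18, -6.02)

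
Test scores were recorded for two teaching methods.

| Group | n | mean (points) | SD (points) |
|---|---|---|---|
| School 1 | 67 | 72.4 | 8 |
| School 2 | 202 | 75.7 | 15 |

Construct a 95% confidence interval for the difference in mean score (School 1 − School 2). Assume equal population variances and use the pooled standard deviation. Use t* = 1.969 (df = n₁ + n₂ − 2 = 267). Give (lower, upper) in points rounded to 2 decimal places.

s_p = √[((n₁−1)s₁² + (n₂−1)s₂²)/(n₁+n₂−2)] = √[(66·8² + 201·15²)/267] = 13.6089.
SE = 13.6089·√(1/67 + 1/202) = 1.9186.
With t* = 1.969, margin = 1.969 × 1.9186 = 3.7777.
x̄₁ − x̄₂ = 72.4 − 75.7 = -3.3000; interval -3.3000 ± 3.7777 = (-7.08, 0.48).

(-7.08, 0.48)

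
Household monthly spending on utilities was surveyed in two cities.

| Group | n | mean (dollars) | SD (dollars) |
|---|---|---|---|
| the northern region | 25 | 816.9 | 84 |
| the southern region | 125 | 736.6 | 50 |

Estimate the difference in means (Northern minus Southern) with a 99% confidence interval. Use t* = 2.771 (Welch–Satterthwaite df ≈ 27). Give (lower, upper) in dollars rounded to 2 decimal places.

Standard errors of each mean: 84/√25 = 16.8000 and 50/√125 = 4.4721.
SE(x̄₁ − x̄₂) = √(16.8000² + 4.4721²) = 17.3850 for independent samples with unequal variances.
With t* = 2.771, the margin is 2.771 × 17.3850 = 48.1738.
x̄₁ − x̄₂ = 816.9 − 736.6 = 80.3000; the interval is 80.3000 ± 48.1738 = (32.13, 128.47).

(32.13, 128.47)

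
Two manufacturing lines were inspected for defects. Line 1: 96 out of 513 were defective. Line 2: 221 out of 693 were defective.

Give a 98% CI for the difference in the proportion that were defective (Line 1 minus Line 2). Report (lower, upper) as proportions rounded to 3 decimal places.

(-0.189, -0.074)

p̂₁ = 96/513 = 0.1871 and p̂₂ = 221/693 = 0.3189.
SE₁ = √(p̂₁(1−p̂₁)/n₁) = √(0.1871·0.8129/513) = 0.01722; SE₂ = √(0.3189·0.6811/693) = 0.01770.
Independent samples: SE of the difference = √(SE₁² + SE₂²) = √(0.0002965284 + 0.00031329) = 0.02469.
z* for 98% confidence is 2.326, so the margin of error is 2.326 × 0.02469 = 0.05743.
Point estimate p̂₁ − p̂₂ = 0.1871 − 0.3189 = -0.1318.
-0.1318 ± 0.05743 → (-0.189, -0.074).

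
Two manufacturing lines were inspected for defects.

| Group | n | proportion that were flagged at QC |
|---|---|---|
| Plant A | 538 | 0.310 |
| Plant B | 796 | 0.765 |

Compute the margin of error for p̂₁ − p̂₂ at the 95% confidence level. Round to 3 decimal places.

SE₁ = √(p̂₁(1−p̂₁)/n₁) = √(0.3100·0.6900/538) = 0.01994; SE₂ = √(0.7650·0.2350/796) = 0.01503.
Independent samples: SE of the difference = √(SE₁² + SE₂²) = √(0.0003976036 + 0.0002259009) = 0.02497.
z* for 95% confidence is 1.960, so the margin of error is 1.960 × 0.02497 = 0.04894.

0.049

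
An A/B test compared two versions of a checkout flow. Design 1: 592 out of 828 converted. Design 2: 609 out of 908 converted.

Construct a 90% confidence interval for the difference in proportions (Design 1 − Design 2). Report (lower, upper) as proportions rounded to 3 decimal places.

p̂₁ = 592/828 = 0.7150 and p̂₂ = 609/908 = 0.6707.
SE₁ = √(p̂₁(1−p̂₁)/n₁) = √(0.7150·0.2850/828) = 0.01569; SE₂ = √(0.6707·0.3293/908) = 0.01560.
Independent samples: SE of the difference = √(SE₁² + SE₂²) = √(0.0002461761 + 0.00024336) = 0.02213.
z* for 90% confidence is 1.645, so the margin of error is 1.645 × 0.02213 = 0.03640.
Point estimate p̂₁ − p̂₂ = 0.7150 − 0.6707 = 0.0443.
0.0443 ± 0.03640 → (0.008, 0.081).

(0.008, 0.081)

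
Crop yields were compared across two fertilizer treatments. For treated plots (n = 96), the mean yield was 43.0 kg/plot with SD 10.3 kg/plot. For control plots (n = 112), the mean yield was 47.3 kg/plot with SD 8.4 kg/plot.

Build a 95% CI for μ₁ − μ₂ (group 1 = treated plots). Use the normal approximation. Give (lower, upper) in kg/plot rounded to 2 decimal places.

(-6.88, -1.72)

SE₁ = s₁/√n₁ = 10.3/√96 = 1.0512; SE₂ = 8.4/√112 = 0.7937.
Independent samples, unequal variances: SE_diff = √(SE₁² + SE₂²) = √(1.10502144 + 0.62995969) = 1.3172.
z* = 1.960, so margin of error = 1.960 × 1.3172 = 2.5817.
Difference in means = 43.0 − 47.3 = -4.3000.
-4.3000 ± 2.5817 → (-6.88, -1.72).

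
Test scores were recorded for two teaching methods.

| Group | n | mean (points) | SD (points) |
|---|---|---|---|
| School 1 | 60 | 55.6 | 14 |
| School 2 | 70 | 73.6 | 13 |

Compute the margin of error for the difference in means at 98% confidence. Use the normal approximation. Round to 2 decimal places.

Per-group SEs: s₁/√n₁ = 14/√60 = 1.8074, s₂/√n₂ = 13/√70 = 1.5538.
Unpooled SE of the difference: √(3.26669476 + 2.41429444) = 2.3835.
Margin of error = z* · SE = 2.326 × 2.3835 = 5.5440.

5.54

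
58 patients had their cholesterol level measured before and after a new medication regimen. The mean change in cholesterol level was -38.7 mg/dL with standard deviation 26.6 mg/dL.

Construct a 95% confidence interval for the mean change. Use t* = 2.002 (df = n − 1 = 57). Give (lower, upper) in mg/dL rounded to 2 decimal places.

Paired design: SE = s_d/√n = 26.6/√58 = 3.4928.
t* = 2.002; margin of error = 2.002 × 3.4928 = 6.9926.
-38.7 ± 6.9926 → (-45.69, -31.71).

(-45.69, -31.71)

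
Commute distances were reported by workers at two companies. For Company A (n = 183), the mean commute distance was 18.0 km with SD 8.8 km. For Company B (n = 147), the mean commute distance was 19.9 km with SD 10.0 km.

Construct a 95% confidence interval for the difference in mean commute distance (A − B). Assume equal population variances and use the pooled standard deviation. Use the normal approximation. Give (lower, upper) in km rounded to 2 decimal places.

s_p = √[((n₁−1)s₁² + (n₂−1)s₂²)/(n₁+n₂−2)] = √[(182·8.8² + 146·10.0²)/328] = 9.3532.
SE = 9.3532·√(1/183 + 1/147) = 1.0359.
With z* = 1.960, margin = 1.960 × 1.0359 = 2.0304.
x̄₁ − x̄₂ = 18.0 − 19.9 = -1.9000; interval -1.9000 ± 2.0304 = (-3.93, 0.13).

(-3.93, 0.13)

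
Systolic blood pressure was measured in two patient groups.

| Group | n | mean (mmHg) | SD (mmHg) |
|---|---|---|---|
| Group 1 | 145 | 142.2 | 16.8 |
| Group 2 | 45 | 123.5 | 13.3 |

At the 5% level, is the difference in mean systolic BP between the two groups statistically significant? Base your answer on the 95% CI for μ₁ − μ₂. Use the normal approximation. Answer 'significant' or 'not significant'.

SE₁ = s₁/√n₁ = 16.8/√145 = 1.3952; SE₂ = 13.3/√45 = 1.9826.
Independent samples, unequal variances: SE_diff = √(SE₁² + SE₂²) = √(1.94658304 + 3.93070276) = 2.4243.
z* = 1.960, so margin of error = 1.960 × 2.4243 = 4.7516.
Difference in means = 142.2 − 123.5 = 18.7000.
18.7000 ± 4.7516 → (13.9484, 23.4516).
The interval (13.9484, 23.4516) does not contain 0, so the difference is significant.

significant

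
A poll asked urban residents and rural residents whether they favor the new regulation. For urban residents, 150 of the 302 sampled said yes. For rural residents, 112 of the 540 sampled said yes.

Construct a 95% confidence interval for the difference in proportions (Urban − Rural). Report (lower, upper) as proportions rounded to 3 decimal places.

(0.223, 0.355)

First, p̂₁ = 150/302 = 0.4967; p̂₂ = 112/540 = 0.2074.
The two standard errors are √(0.4967×0.5033/302) = 0.02877 and √(0.2074×0.7926/540) = 0.01745.
Because the samples are independent, SE_diff = √(0.02877² + 0.01745²) = 0.03365.
Using z* = 1.960 for 95%, ME = 1.960 × 0.03365 = 0.06595.
p̂₁ − p̂₂ = 0.2893; interval 0.2893 ± 0.06595 gives (0.223, 0.355).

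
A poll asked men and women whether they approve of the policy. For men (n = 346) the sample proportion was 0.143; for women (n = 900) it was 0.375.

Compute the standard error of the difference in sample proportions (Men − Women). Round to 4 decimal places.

Each SE is √(p̂(1−p̂)/n): √(0.1430·0.8570/346) = 0.01882 and √(0.3750·0.6250/900) = 0.01614.
SE(p̂₁ − p̂₂) = √(SE₁² + SE₂²) = √(0.0003541924 + 0.0002604996) = 0.02479, since the two samples are independent.

0.0248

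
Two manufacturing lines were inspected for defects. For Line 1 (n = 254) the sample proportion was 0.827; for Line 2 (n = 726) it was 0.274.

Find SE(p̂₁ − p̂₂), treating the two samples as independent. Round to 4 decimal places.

SE₁ = √(p̂₁(1−p̂₁)/n₁) = √(0.8270·0.1730/254) = 0.02373; SE₂ = √(0.2740·0.7260/726) = 0.01655.
Independent samples: SE of the difference = √(SE₁² + SE₂²) = √(0.0005631129 + 0.0002739025) = 0.02893.

0.0289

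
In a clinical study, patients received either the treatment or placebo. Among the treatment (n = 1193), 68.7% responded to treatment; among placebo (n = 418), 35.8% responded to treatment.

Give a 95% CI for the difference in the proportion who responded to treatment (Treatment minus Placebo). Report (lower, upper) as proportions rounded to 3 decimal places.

SE₁ = √(p̂₁(1−p̂₁)/n₁) = √(0.6870·0.3130/1193) = 0.01343; SE₂ = √(0.3580·0.6420/418) = 0.02345.
Independent samples: SE of the difference = √(SE₁² + SE₂²) = √(0.0001803649 + 0.0005499025) = 0.02702.
z* for 95% confidence is 1.960, so the margin of error is 1.960 × 0.02702 = 0.05296.
Point estimate p̂₁ − p̂₂ = 0.6870 − 0.3580 = 0.3290.
0.3290 ± 0.05296 → (0.276, 0.382).

(0.276, 0.382)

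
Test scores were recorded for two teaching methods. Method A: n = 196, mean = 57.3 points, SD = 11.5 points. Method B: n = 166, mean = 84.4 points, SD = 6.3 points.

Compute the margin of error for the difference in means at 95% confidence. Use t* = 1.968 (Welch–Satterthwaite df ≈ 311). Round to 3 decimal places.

1.881

SE₁ = s₁/√n₁ = 11.5/√196 = 0.8214; SE₂ = 6.3/√166 = 0.4890.
Independent samples, unequal variances: SE_diff = √(SE₁² + SE₂²) = √(0.67469796 + 0.239121) = 0.9559.
t* = 1.968, so margin of error = 1.968 × 0.9559 = 1.8812.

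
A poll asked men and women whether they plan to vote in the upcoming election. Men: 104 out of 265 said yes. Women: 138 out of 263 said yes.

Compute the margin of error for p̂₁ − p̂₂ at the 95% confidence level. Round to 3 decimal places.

0.084

Sample proportions: 104/265 = 0.3925, 138/263 = 0.5247.
Each SE is √(p̂(1−p̂)/n): √(0.3925·0.6075/265) = 0.03000 and √(0.5247·0.4753/263) = 0.03079.
SE(p̂₁ − p̂₂) = √(SE₁² + SE₂²) = √(0.0009 + 0.0009480241) = 0.04299, since the two samples are independent.
At 95% confidence z* = 1.960; margin = 1.960 × 0.04299 = 0.08426.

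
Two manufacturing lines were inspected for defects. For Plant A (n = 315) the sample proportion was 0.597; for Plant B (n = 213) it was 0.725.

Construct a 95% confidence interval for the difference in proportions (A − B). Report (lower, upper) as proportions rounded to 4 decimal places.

(-0.2088, -0.0472)

The two standard errors are √(0.5970×0.4030/315) = 0.02764 and √(0.7250×0.2750/213) = 0.03059.
Because the samples are independent, SE_diff = √(0.02764² + 0.03059²) = 0.04123.
Using z* = 1.960 for 95%, ME = 1.960 × 0.04123 = 0.08081.
p̂₁ − p̂₂ = -0.1280; interval -0.1280 ± 0.08081 gives (-0.2088, -0.0472).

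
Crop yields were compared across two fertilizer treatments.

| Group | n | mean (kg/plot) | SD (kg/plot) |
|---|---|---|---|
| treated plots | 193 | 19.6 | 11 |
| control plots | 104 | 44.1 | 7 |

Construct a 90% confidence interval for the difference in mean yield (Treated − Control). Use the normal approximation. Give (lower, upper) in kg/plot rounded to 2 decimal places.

(-26.22, -22.78)

Standard errors of each mean: 11/√193 = 0.7918 and 7/√104 = 0.6864.
SE(x̄₁ − x̄₂) = √(0.7918² + 0.6864²) = 1.0479 for independent samples with unequal variances.
With z* = 1.645, the margin is 1.645 × 1.0479 = 1.7238.
x̄₁ − x̄₂ = 19.6 − 44.1 = -24.5000; the interval is -24.5000 ± 1.7238 = (-26.22, -22.78).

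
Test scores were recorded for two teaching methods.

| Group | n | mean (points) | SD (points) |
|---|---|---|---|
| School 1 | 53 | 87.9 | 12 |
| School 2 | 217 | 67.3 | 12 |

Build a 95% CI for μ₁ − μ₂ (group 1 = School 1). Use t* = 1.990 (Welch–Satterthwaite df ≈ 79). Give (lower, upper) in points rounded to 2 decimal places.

(16.94, 24.26)

SE₁ = s₁/√n₁ = 12/√53 = 1.6483; SE₂ = 12/√217 = 0.8146.
Independent samples, unequal variances: SE_diff = √(SE₁² + SE₂²) = √(2.71689289 + 0.66357316) = 1.8386.
t* = 1.990, so margin of error = 1.990 × 1.8386 = 3.6588.
Difference in means = 87.9 − 67.3 = 20.6000.
20.6000 ± 3.6588 → (16.94, 24.26).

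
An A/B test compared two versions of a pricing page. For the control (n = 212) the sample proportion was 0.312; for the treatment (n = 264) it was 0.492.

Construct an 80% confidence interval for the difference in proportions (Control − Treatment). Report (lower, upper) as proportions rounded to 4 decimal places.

(-0.2367, -0.1233)

The two standard errors are √(0.3120×0.6880/212) = 0.03182 and √(0.4920×0.5080/264) = 0.03077.
Because the samples are independent, SE_diff = √(0.03182² + 0.03077²) = 0.04426.
Using z* = 1.282 for 80%, ME = 1.282 × 0.04426 = 0.05674.
p̂₁ − p̂₂ = -0.1800; interval -0.1800 ± 0.05674 gives (-0.2367, -0.1233).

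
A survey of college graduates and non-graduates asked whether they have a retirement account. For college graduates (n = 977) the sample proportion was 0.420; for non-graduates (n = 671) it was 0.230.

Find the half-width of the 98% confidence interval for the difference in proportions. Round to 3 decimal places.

Each SE is √(p̂(1−p̂)/n): √(0.4200·0.5800/977) = 0.01579 and √(0.2300·0.7700/671) = 0.01625.
SE(p̂₁ − p̂₂) = √(SE₁² + SE₂²) = √(0.0002493241 + 0.0002640625) = 0.02266, since the two samples are independent.
At 98% confidence z* = 2.326; margin = 2.326 × 0.02266 = 0.05271.

0.053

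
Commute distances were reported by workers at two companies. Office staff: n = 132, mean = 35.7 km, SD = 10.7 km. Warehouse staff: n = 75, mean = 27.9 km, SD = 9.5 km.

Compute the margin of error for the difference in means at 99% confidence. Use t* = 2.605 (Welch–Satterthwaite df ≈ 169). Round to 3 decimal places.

3.749

Per-group SEs: s₁/√n₁ = 10.7/√132 = 0.9313, s₂/√n₂ = 9.5/√75 = 1.0970.
Unpooled SE of the difference: √(0.86731969 + 1.203409) = 1.4390.
Margin of error = t* · SE = 2.605 × 1.4390 = 3.7486.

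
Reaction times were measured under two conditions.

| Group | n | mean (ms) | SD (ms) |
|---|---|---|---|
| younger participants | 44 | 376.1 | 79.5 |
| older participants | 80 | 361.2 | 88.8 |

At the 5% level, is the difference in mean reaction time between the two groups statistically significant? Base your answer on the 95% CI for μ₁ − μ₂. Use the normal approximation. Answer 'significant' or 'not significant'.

not significant

Per-group SEs: s₁/√n₁ = 79.5/√44 = 11.9851, s₂/√n₂ = 88.8/√80 = 9.9281.
Unpooled SE of the difference: √(143.64262201 + 98.56716961) = 15.5631.
Margin of error = z* · SE = 1.960 × 15.5631 = 30.5037.
x̄₁ − x̄₂ = 376.1 − 361.2 = 14.9000.
CI: 14.9000 ± 30.5037 = (-15.6037, 45.4037).
The interval (-15.6037, 45.4037) contains 0, so the difference is not significant.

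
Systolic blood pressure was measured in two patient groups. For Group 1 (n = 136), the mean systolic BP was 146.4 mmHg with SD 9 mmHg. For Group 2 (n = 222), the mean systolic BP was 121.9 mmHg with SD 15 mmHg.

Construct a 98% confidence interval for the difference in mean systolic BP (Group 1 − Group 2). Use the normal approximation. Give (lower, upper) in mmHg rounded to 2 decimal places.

Standard errors of each mean: 9/√136 = 0.7717 and 15/√222 = 1.0067.
SE(x̄₁ − x̄₂) = √(0.7717² + 1.0067²) = 1.2685 for independent samples with unequal variances.
With z* = 2.326, the margin is 2.326 × 1.2685 = 2.9505.
x̄₁ − x̄₂ = 146.4 − 121.9 = 24.5000; the interval is 24.5000 ± 2.9505 = (21.55, 27.45).

(21.55, 27.45)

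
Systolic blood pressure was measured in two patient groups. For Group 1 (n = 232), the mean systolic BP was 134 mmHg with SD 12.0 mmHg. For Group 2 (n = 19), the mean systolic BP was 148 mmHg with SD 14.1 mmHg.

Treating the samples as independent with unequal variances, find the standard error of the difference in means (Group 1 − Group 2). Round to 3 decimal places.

Standard errors of each mean: 12.0/√232 = 0.7878 and 14.1/√19 = 3.2348.
SE(x̄₁ − x̄₂) = √(0.7878² + 3.2348²) = 3.3293 for independent samples with unequal variances.

3.329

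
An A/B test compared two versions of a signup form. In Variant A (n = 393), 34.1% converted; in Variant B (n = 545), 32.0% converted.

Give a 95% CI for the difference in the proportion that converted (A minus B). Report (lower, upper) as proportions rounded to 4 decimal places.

The two standard errors are √(0.3410×0.6590/393) = 0.02391 and √(0.3200×0.6800/545) = 0.01998.
Because the samples are independent, SE_diff = √(0.02391² + 0.01998²) = 0.03116.
Using z* = 1.960 for 95%, ME = 1.960 × 0.03116 = 0.06107.
p̂₁ − p̂₂ = 0.0210; interval 0.0210 ± 0.06107 gives (-0.0401, 0.0821).

(-0.0401, 0.0821)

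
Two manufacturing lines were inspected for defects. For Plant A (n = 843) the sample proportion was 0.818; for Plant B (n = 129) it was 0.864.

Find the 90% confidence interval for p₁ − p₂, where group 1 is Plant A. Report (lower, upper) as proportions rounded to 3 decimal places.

(-0.100, 0.008)

Each SE is √(p̂(1−p̂)/n): √(0.8180·0.1820/843) = 0.01329 and √(0.8640·0.1360/129) = 0.03018.
SE(p̂₁ − p̂₂) = √(SE₁² + SE₂²) = √(0.0001766241 + 0.0009108324) = 0.03298, since the two samples are independent.
At 90% confidence z* = 1.645; margin = 1.645 × 0.03298 = 0.05425.
The difference is 0.8180 − 0.8640 = -0.0460, so the interval is -0.0460 ± 0.05425 = (-0.100, 0.008).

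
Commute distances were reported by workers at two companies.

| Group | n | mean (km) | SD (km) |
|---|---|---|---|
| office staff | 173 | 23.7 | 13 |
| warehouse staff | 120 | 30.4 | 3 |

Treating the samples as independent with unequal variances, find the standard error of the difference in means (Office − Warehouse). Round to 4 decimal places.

1.0256

Per-group SEs: s₁/√n₁ = 13/√173 = 0.9884, s₂/√n₂ = 3/√120 = 0.2739.
Unpooled SE of the difference: √(0.97693456 + 0.07502121) = 1.0256.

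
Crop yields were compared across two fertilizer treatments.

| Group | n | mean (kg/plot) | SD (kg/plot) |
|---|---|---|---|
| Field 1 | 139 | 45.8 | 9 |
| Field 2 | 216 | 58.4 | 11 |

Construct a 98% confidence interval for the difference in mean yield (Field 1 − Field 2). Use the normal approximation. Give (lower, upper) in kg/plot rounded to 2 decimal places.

(-15.09, -10.11)

Standard errors of each mean: 9/√139 = 0.7634 and 11/√216 = 0.7485.
SE(x̄₁ − x̄₂) = √(0.7634² + 0.7485²) = 1.0691 for independent samples with unequal variances.
With z* = 2.326, the margin is 2.326 × 1.0691 = 2.4867.
x̄₁ − x̄₂ = 45.8 − 58.4 = -12.6000; the interval is -12.6000 ± 2.4867 = (-15.09, -10.11).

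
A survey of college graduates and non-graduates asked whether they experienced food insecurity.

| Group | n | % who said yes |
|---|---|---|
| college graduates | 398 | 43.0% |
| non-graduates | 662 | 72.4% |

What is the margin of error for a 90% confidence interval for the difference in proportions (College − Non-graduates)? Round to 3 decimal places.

Each SE is √(p̂(1−p̂)/n): √(0.4300·0.5700/398) = 0.02482 and √(0.7240·0.2760/662) = 0.01737.
SE(p̂₁ − p̂₂) = √(SE₁² + SE₂²) = √(0.0006160324 + 0.0003017169) = 0.03029, since the two samples are independent.
At 90% confidence z* = 1.645; margin = 1.645 × 0.03029 = 0.04983.

0.050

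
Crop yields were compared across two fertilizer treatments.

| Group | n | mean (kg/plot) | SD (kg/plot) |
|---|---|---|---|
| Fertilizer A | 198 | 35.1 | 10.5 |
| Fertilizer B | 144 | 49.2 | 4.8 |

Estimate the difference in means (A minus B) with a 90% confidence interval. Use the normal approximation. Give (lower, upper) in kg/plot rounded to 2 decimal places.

SE₁ = s₁/√n₁ = 10.5/√198 = 0.7462; SE₂ = 4.8/√144 = 0.4000.
Independent samples, unequal variances: SE_diff = √(SE₁² + SE₂²) = √(0.55681444 + 0.16) = 0.8466.
z* = 1.645, so margin of error = 1.645 × 0.8466 = 1.3927.
Difference in means = 35.1 − 49.2 = -14.1000.
-14.1000 ± 1.3927 → (-15.49, -12.71).

(-15.49, -12.71)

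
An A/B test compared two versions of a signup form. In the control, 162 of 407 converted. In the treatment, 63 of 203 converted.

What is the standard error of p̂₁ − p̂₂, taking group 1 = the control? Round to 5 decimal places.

0.04053

First, p̂₁ = 162/407 = 0.3980; p̂₂ = 63/203 = 0.3103.
The two standard errors are √(0.3980×0.6020/407) = 0.02426 and √(0.3103×0.6897/203) = 0.03247.
Because the samples are independent, SE_diff = √(0.02426² + 0.03247²) = 0.04053.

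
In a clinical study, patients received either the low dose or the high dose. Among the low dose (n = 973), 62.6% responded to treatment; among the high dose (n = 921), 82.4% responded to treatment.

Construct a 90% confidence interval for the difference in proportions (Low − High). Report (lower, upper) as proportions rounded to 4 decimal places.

(-0.2308, -0.1652)

SE₁ = √(p̂₁(1−p̂₁)/n₁) = √(0.6260·0.3740/973) = 0.01551; SE₂ = √(0.8240·0.1760/921) = 0.01255.
Independent samples: SE of the difference = √(SE₁² + SE₂²) = √(0.0002405601 + 0.0001575025) = 0.01995.
z* for 90% confidence is 1.645, so the margin of error is 1.645 × 0.01995 = 0.03282.
Point estimate p̂₁ − p̂₂ = 0.6260 − 0.8240 = -0.1980.
-0.1980 ± 0.03282 → (-0.2308, -0.1652).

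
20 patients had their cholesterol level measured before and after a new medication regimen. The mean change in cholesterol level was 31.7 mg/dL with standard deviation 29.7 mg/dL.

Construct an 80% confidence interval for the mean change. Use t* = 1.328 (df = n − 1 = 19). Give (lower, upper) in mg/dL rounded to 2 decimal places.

This is a matched-pairs design, so SE = s_d/√n = 29.7/√20 = 6.6411.
Margin = 1.328 × 6.6411 = 8.8194; the interval is 31.7 ± 8.8194 = (22.88, 40.52).

(22.88, 40.52)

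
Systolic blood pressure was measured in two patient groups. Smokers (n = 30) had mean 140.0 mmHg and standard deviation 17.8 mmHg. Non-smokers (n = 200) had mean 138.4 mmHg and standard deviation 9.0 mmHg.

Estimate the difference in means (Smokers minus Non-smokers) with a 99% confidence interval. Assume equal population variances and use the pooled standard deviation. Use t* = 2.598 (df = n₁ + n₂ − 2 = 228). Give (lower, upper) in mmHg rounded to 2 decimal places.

(-3.76, 6.96)

Pooled variance s_p² = [29·17.8² + 199·9.0²] / (30+200−2) = 110.9972, so s_p = 10.5355.
SE_diff = s_p·√(1/n₁ + 1/n₂) = 10.5355·√(1/30 + 1/200) = 2.0627.
t* = 2.598; margin = 2.598 × 2.0627 = 5.3589.
Difference = 140.0 − 138.4 = 1.6000.
1.6000 ± 5.3589 → (-3.76, 6.96).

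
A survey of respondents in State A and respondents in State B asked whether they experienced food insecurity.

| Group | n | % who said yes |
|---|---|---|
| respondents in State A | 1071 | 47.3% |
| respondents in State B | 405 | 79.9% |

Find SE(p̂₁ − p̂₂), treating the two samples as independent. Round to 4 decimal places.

The two standard errors are √(0.4730×0.5270/1071) = 0.01526 and √(0.7990×0.2010/405) = 0.01991.
Because the samples are independent, SE_diff = √(0.01526² + 0.01991²) = 0.02509.

0.0251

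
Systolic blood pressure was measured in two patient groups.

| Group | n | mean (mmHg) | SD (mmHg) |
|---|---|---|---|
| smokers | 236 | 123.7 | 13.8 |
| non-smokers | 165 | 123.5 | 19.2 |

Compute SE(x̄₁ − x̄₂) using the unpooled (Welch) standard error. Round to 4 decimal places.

Standard errors of each mean: 13.8/√236 = 0.8983 and 19.2/√165 = 1.4947.
SE(x̄₁ − x̄₂) = √(0.8983² + 1.4947²) = 1.7439 for independent samples with unequal variances.

1.7439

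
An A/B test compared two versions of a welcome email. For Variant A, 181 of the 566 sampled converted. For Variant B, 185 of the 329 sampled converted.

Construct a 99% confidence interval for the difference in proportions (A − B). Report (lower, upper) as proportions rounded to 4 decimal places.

First, p̂₁ = 181/566 = 0.3198; p̂₂ = 185/329 = 0.5623.
The two standard errors are √(0.3198×0.6802/566) = 0.01960 and √(0.5623×0.4377/329) = 0.02735.
Because the samples are independent, SE_diff = √(0.01960² + 0.02735²) = 0.03365.
Using z* = 2.576 for 99%, ME = 2.576 × 0.03365 = 0.08668.
p̂₁ − p̂₂ = -0.2425; interval -0.2425 ± 0.08668 gives (-0.3292, -0.1558).

(-0.3292, -0.1558)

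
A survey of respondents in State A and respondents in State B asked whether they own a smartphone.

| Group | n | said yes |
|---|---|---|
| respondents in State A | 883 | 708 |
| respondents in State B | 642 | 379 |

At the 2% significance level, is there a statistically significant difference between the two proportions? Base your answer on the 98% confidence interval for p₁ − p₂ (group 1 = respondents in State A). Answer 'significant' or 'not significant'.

significant

First, p̂₁ = 708/883 = 0.8018; p̂₂ = 379/642 = 0.5903.
The two standard errors are √(0.8018×0.1982/883) = 0.01342 and √(0.5903×0.4097/642) = 0.01941.
Because the samples are independent, SE_diff = √(0.01342² + 0.01941²) = 0.02360.
Using z* = 2.326 for 98%, ME = 2.326 × 0.02360 = 0.05489.
p̂₁ − p̂₂ = 0.2115; interval 0.2115 ± 0.05489 gives (0.15661, 0.26639).
The interval (0.15661, 0.26639) does not contain 0, so the difference is significant.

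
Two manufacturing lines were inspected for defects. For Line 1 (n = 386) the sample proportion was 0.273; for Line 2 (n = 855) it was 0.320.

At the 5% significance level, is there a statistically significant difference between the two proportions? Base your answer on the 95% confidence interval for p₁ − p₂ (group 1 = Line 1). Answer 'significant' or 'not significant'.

not significant

Each SE is √(p̂(1−p̂)/n): √(0.2730·0.7270/386) = 0.02268 and √(0.3200·0.6800/855) = 0.01595.
SE(p̂₁ − p̂₂) = √(SE₁² + SE₂²) = √(0.0005143824 + 0.0002544025) = 0.02773, since the two samples are independent.
At 95% confidence z* = 1.960; margin = 1.960 × 0.02773 = 0.05435.
The difference is 0.2730 − 0.3200 = -0.0470, so the interval is -0.0470 ± 0.05435 = (-0.10135, 0.00735).
The interval (-0.10135, 0.00735) contains 0, so the difference is not significant.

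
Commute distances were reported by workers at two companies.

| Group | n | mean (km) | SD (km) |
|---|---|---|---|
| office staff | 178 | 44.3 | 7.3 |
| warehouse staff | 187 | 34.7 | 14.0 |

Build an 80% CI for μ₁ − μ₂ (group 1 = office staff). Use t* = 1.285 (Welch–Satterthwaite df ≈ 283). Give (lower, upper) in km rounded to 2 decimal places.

Per-group SEs: s₁/√n₁ = 7.3/√178 = 0.5472, s₂/√n₂ = 14.0/√187 = 1.0238.
Unpooled SE of the difference: √(0.29942784 + 1.04816644) = 1.1609.
Margin of error = t* · SE = 1.285 × 1.1609 = 1.4918.
x̄₁ − x̄₂ = 44.3 − 34.7 = 9.6000.
CI: 9.6000 ± 1.4918 = (8.11, 11.09).

(8.11, 11.09)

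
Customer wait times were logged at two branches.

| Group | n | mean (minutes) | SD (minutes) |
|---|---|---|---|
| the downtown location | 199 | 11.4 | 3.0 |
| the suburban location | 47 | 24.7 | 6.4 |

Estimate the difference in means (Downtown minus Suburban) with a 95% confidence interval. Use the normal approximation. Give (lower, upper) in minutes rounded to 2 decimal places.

Per-group SEs: s₁/√n₁ = 3.0/√199 = 0.2127, s₂/√n₂ = 6.4/√47 = 0.9335.
Unpooled SE of the difference: √(0.04524129 + 0.87142225) = 0.9574.
Margin of error = z* · SE = 1.960 × 0.9574 = 1.8765.
x̄₁ − x̄₂ = 11.4 − 24.7 = -13.3000.
CI: -13.3000 ± 1.8765 = (-15.18, -11.42).

(-15.18, -11.42)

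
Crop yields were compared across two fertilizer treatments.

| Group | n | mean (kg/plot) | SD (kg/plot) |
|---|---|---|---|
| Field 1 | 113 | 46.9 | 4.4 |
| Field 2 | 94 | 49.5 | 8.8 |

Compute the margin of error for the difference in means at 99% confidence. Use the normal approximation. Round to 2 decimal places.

2.57

Per-group SEs: s₁/√n₁ = 4.4/√113 = 0.4139, s₂/√n₂ = 8.8/√94 = 0.9077.
Unpooled SE of the difference: √(0.17131321 + 0.82391929) = 0.9976.
Margin of error = z* · SE = 2.576 × 0.9976 = 2.5698.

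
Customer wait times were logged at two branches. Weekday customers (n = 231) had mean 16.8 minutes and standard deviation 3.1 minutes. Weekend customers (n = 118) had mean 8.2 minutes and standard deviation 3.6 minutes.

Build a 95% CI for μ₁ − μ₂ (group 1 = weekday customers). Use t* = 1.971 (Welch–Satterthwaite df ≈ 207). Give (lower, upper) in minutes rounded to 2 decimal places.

(7.83, 9.37)

Standard errors of each mean: 3.1/√231 = 0.2040 and 3.6/√118 = 0.3314.
SE(x̄₁ − x̄₂) = √(0.2040² + 0.3314²) = 0.3892 for independent samples with unequal variances.
With t* = 1.971, the margin is 1.971 × 0.3892 = 0.7671.
x̄₁ − x̄₂ = 16.8 − 8.2 = 8.6000; the interval is 8.6000 ± 0.7671 = (7.83, 9.37).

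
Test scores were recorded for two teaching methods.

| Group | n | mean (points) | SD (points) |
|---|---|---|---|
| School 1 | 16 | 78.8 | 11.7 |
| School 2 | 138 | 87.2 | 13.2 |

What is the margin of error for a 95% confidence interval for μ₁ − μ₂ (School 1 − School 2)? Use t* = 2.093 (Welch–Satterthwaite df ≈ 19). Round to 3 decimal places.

Per-group SEs: s₁/√n₁ = 11.7/√16 = 2.9250, s₂/√n₂ = 13.2/√138 = 1.1237.
Unpooled SE of the difference: √(8.555625 + 1.26270169) = 3.1334.
Margin of error = t* · SE = 2.093 × 3.1334 = 6.5582.

6.558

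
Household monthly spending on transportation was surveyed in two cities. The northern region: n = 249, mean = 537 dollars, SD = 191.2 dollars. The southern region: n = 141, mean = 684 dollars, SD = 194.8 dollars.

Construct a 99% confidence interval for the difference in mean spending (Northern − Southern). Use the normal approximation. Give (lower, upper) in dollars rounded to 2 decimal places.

Per-group SEs: s₁/√n₁ = 191.2/√249 = 12.1168, s₂/√n₂ = 194.8/√141 = 16.4051.
Unpooled SE of the difference: √(146.81684224 + 269.12730601) = 20.3947.
Margin of error = z* · SE = 2.576 × 20.3947 = 52.5367.
x̄₁ − x̄₂ = 537 − 684 = -147.0000.
CI: -147.0000 ± 52.5367 = (-199.54, -94.46).

(-199.54, -94.46)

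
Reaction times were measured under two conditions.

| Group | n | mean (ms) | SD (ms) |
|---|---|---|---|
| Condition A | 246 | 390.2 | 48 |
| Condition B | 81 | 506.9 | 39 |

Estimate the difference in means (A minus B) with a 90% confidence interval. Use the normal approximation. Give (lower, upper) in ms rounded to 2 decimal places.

SE₁ = s₁/√n₁ = 48/√246 = 3.0604; SE₂ = 39/√81 = 4.3333.
Independent samples, unequal variances: SE_diff = √(SE₁² + SE₂²) = √(9.36604816 + 18.77748889) = 5.3050.
z* = 1.645, so margin of error = 1.645 × 5.3050 = 8.7267.
Difference in means = 390.2 − 506.9 = -116.7000.
-116.7000 ± 8.7267 → (-125.43, -107.97).

(-125.43, -107.97)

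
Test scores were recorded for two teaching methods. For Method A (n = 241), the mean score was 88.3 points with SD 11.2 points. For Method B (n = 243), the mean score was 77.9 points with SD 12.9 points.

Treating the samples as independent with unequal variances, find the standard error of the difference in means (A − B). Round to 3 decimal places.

1.098

Standard errors of each mean: 11.2/√241 = 0.7215 and 12.9/√243 = 0.8275.
SE(x̄₁ − x̄₂) = √(0.7215² + 0.8275²) = 1.0979 for independent samples with unequal variances.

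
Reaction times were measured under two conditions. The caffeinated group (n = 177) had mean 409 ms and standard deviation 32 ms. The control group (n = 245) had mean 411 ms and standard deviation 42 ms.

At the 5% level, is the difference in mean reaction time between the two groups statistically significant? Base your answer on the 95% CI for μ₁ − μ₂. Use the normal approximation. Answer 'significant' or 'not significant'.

Standard errors of each mean: 32/√177 = 2.4053 and 42/√245 = 2.6833.
SE(x̄₁ − x̄₂) = √(2.4053² + 2.6833²) = 3.6035 for independent samples with unequal variances.
With z* = 1.960, the margin is 1.960 × 3.6035 = 7.0629.
x̄₁ − x̄₂ = 409 − 411 = -2.0000; the interval is -2.0000 ± 7.0629 = (-9.0629, 5.0629).
The interval (-9.0629, 5.0629) contains 0, so the difference is not significant.

not significant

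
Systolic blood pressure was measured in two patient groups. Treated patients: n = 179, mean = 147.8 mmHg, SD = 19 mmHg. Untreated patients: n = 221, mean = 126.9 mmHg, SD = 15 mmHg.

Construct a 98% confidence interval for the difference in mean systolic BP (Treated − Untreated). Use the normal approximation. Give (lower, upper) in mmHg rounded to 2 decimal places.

(16.85, 24.95)

Standard errors of each mean: 19/√179 = 1.4201 and 15/√221 = 1.0090.
SE(x̄₁ − x̄₂) = √(1.4201² + 1.0090²) = 1.7421 for independent samples with unequal variances.
With z* = 2.326, the margin is 2.326 × 1.7421 = 4.0521.
x̄₁ − x̄₂ = 147.8 − 126.9 = 20.9000; the interval is 20.9000 ± 4.0521 = (16.85, 24.95).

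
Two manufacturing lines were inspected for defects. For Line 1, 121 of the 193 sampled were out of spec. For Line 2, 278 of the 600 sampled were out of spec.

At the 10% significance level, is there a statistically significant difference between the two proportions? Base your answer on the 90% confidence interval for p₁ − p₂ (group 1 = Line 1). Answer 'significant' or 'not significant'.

First, p̂₁ = 121/193 = 0.6269; p̂₂ = 278/600 = 0.4633.
The two standard errors are √(0.6269×0.3731/193) = 0.03481 and √(0.4633×0.5367/600) = 0.02036.
Because the samples are independent, SE_diff = √(0.03481² + 0.02036²) = 0.04033.
Using z* = 1.645 for 90%, ME = 1.645 × 0.04033 = 0.06634.
p̂₁ − p̂₂ = 0.1636; interval 0.1636 ± 0.06634 gives (0.09726, 0.22994).
The interval (0.09726, 0.22994) does not contain 0, so the difference is significant.

significant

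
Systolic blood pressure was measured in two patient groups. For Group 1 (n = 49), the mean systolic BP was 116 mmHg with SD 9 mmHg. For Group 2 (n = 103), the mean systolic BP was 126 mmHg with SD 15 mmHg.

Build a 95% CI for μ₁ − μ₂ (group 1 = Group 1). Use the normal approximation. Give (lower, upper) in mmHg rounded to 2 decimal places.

Standard errors of each mean: 9/√49 = 1.2857 and 15/√103 = 1.4780.
SE(x̄₁ − x̄₂) = √(1.2857² + 1.4780²) = 1.9590 for independent samples with unequal variances.
With z* = 1.960, the margin is 1.960 × 1.9590 = 3.8396.
x̄₁ − x̄₂ = 116 − 126 = -10.0000; the interval is -10.0000 ± 3.8396 = (-13.84, -6.16).

(-13.84, -6.16)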